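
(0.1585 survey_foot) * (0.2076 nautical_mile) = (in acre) 0.00459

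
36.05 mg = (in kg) 3.605e-05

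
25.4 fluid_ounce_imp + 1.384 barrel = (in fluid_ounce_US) 7465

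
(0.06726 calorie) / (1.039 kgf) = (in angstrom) 2.762e+08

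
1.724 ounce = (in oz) 1.724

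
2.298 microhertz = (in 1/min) 0.0001379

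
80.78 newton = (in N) 80.78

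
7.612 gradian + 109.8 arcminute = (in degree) 8.681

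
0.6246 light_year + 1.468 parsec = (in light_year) 5.413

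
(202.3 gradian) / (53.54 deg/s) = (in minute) 0.05668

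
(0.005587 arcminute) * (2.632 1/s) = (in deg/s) 0.0002451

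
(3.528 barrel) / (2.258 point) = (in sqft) 7579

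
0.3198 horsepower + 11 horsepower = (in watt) 8441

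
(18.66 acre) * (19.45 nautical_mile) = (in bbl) 1.711e+10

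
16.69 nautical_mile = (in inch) 1.217e+06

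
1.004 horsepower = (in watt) 748.7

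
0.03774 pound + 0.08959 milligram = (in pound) 0.03774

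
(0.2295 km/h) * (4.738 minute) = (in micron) 1.812e+07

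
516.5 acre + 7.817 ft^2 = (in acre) 516.5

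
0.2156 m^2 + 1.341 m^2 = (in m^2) 1.557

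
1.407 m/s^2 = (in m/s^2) 1.407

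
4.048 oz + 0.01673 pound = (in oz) 4.316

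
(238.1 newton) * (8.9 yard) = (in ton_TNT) 4.631e-07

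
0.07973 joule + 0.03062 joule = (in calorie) 0.02637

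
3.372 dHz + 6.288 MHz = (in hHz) 6.288e+04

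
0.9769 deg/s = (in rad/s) 0.01705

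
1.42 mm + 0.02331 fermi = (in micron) 1420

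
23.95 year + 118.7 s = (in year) 23.95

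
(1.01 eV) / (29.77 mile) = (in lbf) 7.593e-25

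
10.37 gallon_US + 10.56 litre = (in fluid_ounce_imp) 1753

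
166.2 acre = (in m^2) 6.726e+05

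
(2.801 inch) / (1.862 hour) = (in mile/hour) 2.374e-05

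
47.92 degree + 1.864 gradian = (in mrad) 865.6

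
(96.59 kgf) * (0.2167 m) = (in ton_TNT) 4.906e-08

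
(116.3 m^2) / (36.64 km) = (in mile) 1.972e-06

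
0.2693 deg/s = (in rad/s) 0.0047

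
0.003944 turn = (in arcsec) 5111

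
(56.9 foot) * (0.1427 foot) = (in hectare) 7.543e-05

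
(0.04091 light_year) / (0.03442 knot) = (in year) 6.931e+08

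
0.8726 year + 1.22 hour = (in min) 4.587e+05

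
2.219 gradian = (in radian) 0.03486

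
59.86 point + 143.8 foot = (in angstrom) 4.385e+11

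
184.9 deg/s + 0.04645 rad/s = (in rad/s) 3.274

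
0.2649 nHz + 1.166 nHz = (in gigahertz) 1.431e-18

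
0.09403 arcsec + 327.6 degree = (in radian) 5.718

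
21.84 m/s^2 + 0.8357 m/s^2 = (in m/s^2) 22.68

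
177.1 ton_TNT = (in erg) 7.41e+18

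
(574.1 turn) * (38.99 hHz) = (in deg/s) 8.058e+08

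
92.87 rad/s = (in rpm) 886.8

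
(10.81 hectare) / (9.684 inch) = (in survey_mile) 273.1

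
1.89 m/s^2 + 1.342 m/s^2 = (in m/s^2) 3.232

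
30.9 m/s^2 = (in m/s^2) 30.9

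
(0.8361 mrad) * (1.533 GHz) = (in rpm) 1.224e+07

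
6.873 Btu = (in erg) 7.251e+10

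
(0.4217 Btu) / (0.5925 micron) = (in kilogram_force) 7.657e+07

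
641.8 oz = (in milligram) 1.819e+07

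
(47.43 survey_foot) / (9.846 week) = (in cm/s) 0.0002428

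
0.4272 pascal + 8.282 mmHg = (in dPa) 1.105e+04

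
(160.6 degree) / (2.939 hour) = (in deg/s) 0.01518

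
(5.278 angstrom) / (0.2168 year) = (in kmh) 2.779e-16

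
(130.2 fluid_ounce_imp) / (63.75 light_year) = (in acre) 1.516e-24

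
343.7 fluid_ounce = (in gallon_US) 2.685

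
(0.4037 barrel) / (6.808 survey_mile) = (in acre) 1.448e-09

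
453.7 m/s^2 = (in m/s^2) 453.7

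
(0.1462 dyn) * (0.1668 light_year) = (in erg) 2.307e+16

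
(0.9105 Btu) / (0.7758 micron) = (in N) 1.238e+09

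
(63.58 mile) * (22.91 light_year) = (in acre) 5.48e+18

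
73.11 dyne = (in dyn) 73.11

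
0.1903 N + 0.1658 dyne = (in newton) 0.1903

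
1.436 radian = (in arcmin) 4937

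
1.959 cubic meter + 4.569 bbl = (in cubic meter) 2.685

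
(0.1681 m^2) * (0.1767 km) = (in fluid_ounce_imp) 1.045e+06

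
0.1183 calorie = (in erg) 4.95e+06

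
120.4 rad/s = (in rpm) 1150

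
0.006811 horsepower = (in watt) 5.079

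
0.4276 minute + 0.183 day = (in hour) 4.399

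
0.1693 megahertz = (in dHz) 1.693e+06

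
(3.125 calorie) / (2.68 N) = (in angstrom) 4.879e+10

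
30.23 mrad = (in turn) 0.004811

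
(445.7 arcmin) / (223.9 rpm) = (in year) 1.753e-10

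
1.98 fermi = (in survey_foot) 6.496e-15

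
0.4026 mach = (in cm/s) 1.371e+04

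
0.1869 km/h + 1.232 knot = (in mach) 0.002014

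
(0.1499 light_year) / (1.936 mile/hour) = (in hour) 4.552e+11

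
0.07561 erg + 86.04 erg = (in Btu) 8.162e-09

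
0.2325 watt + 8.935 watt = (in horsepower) 0.01229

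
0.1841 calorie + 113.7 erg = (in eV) 4.808e+18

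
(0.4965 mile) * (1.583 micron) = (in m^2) 0.001265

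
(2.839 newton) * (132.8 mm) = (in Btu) 0.0003573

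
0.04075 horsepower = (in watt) 30.39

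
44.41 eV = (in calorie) 1.701e-18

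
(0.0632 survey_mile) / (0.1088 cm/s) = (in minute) 1558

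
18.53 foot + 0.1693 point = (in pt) 1.601e+04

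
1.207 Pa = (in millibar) 0.01207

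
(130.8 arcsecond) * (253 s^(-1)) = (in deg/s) 9.192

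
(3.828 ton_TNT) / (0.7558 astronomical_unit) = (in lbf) 0.03185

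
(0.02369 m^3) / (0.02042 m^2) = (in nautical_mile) 0.0006264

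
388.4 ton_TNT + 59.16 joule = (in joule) 1.625e+12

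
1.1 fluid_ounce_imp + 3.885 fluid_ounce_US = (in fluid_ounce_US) 4.942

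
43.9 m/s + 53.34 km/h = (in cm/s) 5872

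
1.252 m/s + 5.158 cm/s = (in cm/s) 130.4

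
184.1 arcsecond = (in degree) 0.05114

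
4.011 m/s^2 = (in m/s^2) 4.011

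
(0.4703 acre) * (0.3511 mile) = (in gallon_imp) 2.366e+08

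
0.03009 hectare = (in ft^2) 3239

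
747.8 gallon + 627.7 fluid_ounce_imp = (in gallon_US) 752.5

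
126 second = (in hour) 0.035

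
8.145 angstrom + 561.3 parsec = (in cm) 1.732e+21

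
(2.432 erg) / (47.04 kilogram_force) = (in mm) 5.272e-07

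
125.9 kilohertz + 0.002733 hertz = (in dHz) 1.259e+06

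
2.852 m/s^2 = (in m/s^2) 2.852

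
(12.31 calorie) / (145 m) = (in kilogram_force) 0.03622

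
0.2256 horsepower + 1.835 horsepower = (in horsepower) 2.061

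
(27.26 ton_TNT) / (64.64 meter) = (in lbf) 3.967e+08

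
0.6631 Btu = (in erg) 6.996e+09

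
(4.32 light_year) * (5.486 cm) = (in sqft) 2.413e+16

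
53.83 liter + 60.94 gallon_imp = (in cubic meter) 0.3309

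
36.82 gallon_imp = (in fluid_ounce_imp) 5891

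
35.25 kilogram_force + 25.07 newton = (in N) 370.8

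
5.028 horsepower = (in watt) 3749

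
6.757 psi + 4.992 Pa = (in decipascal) 4.659e+05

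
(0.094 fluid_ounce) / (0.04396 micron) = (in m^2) 63.24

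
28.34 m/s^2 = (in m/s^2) 28.34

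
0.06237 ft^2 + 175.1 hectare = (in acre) 432.7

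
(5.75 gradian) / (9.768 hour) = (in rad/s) 2.568e-06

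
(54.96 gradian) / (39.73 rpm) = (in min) 0.003458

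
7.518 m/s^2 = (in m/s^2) 7.518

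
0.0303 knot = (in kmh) 0.05612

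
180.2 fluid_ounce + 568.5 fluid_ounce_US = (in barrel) 0.1393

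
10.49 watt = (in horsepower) 0.01407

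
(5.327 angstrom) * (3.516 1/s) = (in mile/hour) 4.19e-09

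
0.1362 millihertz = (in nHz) 1.362e+05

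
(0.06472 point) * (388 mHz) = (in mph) 1.982e-05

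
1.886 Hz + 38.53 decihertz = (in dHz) 57.39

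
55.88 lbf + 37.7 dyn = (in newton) 248.6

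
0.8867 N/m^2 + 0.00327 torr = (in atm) 1.305e-05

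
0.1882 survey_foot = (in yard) 0.06273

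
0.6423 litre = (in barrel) 0.00404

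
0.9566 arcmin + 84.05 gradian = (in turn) 0.2102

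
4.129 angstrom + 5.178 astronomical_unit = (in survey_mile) 4.813e+08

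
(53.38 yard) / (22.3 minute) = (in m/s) 0.03648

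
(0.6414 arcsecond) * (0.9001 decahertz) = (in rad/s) 2.799e-05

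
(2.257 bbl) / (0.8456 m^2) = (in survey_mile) 0.0002637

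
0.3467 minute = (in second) 20.8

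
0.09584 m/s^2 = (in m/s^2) 0.09584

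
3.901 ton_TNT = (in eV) 1.019e+29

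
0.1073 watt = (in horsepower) 0.0001439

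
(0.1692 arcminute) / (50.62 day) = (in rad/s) 1.125e-11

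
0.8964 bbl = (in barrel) 0.8964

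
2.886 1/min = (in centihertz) 4.81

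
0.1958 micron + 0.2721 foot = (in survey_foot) 0.2721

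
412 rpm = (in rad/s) 43.14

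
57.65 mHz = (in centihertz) 5.765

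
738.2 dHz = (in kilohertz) 0.07382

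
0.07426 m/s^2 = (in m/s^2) 0.07426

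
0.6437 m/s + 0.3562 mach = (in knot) 237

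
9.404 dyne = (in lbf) 2.114e-05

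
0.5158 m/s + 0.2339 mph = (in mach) 0.001822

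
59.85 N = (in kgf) 6.103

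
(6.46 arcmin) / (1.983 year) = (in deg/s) 1.722e-09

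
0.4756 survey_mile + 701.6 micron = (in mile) 0.4756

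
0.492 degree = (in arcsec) 1771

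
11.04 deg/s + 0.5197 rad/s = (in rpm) 6.803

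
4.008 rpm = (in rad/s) 0.4197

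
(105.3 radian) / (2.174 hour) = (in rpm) 0.1285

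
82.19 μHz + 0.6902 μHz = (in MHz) 8.288e-11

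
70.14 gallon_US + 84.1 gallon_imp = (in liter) 647.8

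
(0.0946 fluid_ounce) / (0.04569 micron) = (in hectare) 0.006123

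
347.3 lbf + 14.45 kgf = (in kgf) 172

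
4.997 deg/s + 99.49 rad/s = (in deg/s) 5705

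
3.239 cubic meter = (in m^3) 3.239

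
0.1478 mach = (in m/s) 50.33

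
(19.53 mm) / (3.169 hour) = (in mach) 5.028e-09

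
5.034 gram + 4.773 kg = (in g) 4778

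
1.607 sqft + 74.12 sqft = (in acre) 0.001738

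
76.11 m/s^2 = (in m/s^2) 76.11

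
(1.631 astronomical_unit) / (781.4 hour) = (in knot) 1.686e+05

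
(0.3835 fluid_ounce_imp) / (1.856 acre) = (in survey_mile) 9.014e-13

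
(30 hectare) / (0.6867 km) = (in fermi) 4.369e+17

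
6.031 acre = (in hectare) 2.441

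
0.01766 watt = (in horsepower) 2.368e-05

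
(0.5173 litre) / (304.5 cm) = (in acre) 4.198e-08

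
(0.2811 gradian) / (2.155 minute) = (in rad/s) 3.415e-05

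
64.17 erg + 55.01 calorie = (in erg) 2.302e+09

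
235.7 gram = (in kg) 0.2357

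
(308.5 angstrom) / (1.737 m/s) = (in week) 2.937e-14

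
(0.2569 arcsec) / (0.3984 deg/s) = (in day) 2.073e-09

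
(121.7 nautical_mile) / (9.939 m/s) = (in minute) 378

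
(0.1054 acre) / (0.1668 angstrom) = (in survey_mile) 1.589e+10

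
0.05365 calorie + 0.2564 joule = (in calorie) 0.1149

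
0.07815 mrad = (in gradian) 0.004975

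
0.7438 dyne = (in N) 7.438e-06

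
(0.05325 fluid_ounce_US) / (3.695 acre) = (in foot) 3.455e-10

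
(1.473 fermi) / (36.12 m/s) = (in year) 1.293e-24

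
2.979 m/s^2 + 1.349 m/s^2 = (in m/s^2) 4.328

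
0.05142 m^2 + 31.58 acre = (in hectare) 12.78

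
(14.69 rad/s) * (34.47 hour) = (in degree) 1.044e+08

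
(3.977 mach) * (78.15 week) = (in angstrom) 6.4e+20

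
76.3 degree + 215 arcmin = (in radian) 1.394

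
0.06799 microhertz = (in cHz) 6.799e-06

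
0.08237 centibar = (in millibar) 0.8237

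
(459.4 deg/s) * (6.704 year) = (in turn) 2.698e+08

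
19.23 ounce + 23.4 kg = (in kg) 23.95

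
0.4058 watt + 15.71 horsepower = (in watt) 1.172e+04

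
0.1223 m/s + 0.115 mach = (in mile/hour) 87.87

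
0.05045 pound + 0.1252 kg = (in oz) 5.224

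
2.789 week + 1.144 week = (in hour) 660.7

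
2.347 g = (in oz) 0.08279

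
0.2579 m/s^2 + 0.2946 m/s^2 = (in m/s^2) 0.5525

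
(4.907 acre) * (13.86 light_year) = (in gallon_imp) 5.728e+23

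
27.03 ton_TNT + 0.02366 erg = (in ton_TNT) 27.03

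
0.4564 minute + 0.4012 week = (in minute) 4045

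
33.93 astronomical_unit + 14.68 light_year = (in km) 1.389e+14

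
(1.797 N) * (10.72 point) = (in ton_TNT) 1.624e-12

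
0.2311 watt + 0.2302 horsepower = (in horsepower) 0.2305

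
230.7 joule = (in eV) 1.44e+21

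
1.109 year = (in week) 57.83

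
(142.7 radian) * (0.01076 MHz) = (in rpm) 1.466e+07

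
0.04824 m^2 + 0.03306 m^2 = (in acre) 2.009e-05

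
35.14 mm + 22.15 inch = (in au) 3.996e-12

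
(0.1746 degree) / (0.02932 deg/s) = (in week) 9.846e-06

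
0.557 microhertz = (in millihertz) 0.000557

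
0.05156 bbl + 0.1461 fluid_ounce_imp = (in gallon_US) 2.167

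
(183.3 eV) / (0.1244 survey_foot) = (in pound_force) 1.741e-16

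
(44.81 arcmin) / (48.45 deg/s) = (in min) 0.0002569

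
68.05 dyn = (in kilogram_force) 6.939e-05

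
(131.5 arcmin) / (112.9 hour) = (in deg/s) 5.392e-06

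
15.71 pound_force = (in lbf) 15.71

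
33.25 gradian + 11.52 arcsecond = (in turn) 0.08313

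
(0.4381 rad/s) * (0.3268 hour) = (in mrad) 5.154e+05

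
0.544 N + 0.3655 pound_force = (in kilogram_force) 0.2213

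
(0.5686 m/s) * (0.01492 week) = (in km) 5.131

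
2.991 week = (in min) 3.015e+04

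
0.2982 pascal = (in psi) 4.325e-05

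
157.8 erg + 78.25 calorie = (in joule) 327.4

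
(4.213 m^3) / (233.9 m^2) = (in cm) 1.801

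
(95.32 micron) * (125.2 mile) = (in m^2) 19.21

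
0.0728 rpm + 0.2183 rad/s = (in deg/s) 12.94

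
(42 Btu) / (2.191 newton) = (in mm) 2.022e+07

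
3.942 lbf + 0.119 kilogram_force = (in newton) 18.7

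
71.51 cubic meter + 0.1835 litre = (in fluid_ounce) 2.418e+06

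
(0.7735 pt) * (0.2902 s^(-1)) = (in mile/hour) 0.0001771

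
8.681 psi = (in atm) 0.5907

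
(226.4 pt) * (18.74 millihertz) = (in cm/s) 0.1497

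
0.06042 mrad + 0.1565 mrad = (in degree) 0.01243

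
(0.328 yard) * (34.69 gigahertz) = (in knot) 2.022e+10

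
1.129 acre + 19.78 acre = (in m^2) 8.462e+04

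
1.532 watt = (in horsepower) 0.002054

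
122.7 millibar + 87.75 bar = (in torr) 6.591e+04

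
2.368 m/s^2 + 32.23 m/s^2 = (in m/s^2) 34.6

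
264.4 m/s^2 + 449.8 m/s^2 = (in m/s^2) 714.2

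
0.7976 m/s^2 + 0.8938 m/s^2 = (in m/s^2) 1.691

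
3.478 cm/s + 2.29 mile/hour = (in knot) 2.058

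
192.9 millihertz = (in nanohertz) 1.929e+08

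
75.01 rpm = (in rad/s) 7.855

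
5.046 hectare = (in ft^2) 5.431e+05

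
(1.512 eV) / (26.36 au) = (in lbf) 1.381e-32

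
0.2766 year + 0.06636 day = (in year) 0.2768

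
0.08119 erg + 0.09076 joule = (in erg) 9.076e+05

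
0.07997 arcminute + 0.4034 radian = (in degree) 23.11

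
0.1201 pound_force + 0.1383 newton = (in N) 0.6725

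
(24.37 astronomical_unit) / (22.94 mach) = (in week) 771.7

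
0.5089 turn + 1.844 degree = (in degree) 185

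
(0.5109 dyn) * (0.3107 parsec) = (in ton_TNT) 11.71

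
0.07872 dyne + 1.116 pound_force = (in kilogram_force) 0.5062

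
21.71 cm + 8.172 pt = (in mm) 220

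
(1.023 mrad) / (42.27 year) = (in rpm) 7.328e-12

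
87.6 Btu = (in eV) 5.769e+23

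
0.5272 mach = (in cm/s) 1.795e+04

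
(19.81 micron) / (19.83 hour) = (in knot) 5.394e-10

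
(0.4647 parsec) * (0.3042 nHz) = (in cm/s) 4.362e+08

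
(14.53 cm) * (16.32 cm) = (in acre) 5.86e-06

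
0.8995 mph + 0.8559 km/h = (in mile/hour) 1.431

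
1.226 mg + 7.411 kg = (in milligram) 7.411e+06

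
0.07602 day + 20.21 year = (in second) 6.373e+08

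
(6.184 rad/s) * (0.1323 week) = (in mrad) 4.948e+08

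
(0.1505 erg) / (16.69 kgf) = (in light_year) 9.719e-27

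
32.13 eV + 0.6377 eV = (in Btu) 4.976e-21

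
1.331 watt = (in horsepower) 0.001785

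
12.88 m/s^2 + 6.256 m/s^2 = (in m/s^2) 19.14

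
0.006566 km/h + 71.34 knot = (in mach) 0.1078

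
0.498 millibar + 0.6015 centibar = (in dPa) 6513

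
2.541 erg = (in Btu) 2.408e-10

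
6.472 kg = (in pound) 14.27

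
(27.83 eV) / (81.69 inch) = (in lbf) 4.831e-19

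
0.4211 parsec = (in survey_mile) 8.074e+12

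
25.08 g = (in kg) 0.02508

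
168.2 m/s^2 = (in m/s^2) 168.2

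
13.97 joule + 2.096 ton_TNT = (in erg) 8.77e+16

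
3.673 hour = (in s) 1.322e+04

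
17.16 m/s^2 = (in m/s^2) 17.16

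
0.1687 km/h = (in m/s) 0.04686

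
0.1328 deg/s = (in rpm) 0.02213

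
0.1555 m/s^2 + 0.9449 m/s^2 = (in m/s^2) 1.1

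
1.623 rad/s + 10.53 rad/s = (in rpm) 116.1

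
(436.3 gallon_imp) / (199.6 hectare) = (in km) 9.937e-10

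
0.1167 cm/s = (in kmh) 0.004201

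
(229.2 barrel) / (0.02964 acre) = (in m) 0.3038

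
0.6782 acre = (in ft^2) 2.954e+04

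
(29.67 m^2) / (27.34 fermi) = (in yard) 1.187e+15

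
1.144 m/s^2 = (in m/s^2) 1.144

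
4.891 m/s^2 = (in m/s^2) 4.891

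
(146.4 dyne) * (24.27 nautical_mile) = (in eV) 4.107e+20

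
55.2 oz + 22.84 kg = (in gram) 2.44e+04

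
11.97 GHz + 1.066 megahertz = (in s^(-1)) 1.197e+10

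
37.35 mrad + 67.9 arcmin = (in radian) 0.0571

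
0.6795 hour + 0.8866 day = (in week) 0.1307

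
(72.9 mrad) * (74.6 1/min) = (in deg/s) 5.193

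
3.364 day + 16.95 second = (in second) 2.907e+05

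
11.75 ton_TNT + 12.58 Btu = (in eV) 3.068e+29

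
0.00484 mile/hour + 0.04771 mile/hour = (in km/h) 0.08457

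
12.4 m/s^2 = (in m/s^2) 12.4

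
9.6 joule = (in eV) 5.992e+19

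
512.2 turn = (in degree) 1.844e+05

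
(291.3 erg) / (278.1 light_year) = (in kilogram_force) 1.129e-24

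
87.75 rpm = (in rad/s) 9.189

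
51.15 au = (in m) 7.652e+12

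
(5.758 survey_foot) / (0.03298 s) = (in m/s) 53.22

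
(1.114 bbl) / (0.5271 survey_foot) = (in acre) 0.0002724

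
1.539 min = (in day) 0.001069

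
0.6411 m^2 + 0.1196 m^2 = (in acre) 0.000188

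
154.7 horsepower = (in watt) 1.154e+05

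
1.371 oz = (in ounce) 1.371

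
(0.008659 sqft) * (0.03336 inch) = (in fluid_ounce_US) 0.02305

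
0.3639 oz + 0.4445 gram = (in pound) 0.02372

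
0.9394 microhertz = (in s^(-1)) 9.394e-07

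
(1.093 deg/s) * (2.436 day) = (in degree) 2.3e+05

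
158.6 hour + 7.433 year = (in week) 388.5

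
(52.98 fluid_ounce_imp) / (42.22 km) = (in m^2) 3.565e-08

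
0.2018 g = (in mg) 201.8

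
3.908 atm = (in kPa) 396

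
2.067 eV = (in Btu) 3.139e-22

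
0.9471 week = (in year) 0.01816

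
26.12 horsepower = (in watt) 1.948e+04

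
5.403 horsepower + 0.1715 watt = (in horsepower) 5.403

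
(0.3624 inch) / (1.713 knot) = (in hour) 2.902e-06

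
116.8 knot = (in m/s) 60.09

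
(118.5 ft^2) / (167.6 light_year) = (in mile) 4.314e-21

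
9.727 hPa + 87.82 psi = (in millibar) 6065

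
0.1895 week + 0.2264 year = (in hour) 2015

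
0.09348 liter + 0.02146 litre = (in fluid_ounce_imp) 4.045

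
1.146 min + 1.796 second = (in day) 0.0008166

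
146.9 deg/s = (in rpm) 24.48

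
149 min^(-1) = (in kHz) 0.002483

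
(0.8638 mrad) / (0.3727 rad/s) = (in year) 7.349e-11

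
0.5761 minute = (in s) 34.57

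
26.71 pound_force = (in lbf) 26.71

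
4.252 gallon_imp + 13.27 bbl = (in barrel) 13.39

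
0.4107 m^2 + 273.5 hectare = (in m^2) 2.735e+06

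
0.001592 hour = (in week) 9.476e-06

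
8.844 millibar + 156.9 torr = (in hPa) 218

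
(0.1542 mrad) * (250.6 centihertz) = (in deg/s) 0.02214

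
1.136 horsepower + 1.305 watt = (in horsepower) 1.138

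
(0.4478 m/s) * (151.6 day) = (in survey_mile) 3645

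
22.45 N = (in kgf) 2.289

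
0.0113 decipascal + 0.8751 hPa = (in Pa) 87.51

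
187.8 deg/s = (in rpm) 31.3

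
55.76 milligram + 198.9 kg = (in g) 1.989e+05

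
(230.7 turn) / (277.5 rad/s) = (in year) 1.656e-07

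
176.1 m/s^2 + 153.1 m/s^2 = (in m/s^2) 329.2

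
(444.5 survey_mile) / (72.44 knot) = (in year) 0.0006087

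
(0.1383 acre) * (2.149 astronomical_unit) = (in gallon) 4.753e+16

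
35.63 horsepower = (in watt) 2.657e+04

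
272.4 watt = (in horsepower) 0.3653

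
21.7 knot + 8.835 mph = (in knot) 29.38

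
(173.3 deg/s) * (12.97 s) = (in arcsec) 8.092e+06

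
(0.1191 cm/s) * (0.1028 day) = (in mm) 1.058e+04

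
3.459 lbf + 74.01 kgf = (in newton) 741.2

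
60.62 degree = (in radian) 1.058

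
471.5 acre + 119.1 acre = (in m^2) 2.39e+06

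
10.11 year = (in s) 3.188e+08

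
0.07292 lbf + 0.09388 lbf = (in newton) 0.742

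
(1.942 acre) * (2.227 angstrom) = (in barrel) 1.101e-05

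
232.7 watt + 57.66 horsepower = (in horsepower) 57.97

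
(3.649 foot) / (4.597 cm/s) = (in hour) 0.006721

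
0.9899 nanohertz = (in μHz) 0.0009899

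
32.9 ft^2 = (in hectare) 0.0003057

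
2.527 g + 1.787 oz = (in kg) 0.05319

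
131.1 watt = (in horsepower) 0.1758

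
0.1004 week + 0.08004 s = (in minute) 1012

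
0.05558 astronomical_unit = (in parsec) 2.695e-07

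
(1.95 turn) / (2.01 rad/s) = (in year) 1.933e-07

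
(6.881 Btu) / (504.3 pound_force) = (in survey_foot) 10.62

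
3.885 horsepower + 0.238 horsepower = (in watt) 3075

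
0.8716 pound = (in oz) 13.95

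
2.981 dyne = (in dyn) 2.981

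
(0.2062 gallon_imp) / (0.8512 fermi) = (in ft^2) 1.185e+13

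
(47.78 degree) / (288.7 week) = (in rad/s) 4.776e-09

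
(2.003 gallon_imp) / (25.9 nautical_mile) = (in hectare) 1.898e-11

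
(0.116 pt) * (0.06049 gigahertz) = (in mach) 7.27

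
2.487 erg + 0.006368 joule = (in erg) 6.368e+04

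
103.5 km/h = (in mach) 0.08443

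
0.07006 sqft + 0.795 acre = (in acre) 0.795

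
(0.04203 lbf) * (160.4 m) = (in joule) 29.99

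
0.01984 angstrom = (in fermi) 1984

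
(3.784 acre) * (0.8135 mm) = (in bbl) 78.35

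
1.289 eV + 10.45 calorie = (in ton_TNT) 1.045e-08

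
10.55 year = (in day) 3851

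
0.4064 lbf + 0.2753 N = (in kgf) 0.2124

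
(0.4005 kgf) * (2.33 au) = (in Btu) 1.298e+09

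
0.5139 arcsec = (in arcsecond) 0.5139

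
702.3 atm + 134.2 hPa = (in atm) 702.4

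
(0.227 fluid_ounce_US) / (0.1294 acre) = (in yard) 1.402e-08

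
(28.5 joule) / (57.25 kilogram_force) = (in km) 5.076e-05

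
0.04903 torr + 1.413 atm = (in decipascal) 1.432e+06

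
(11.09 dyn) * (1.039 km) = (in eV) 7.192e+17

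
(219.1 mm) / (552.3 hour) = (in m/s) 1.102e-07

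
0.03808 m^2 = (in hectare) 3.808e-06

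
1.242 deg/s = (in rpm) 0.207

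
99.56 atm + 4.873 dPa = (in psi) 1463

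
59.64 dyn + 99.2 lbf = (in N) 441.3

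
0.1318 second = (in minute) 0.002197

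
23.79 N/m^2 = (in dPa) 237.9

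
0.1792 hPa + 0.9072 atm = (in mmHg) 689.6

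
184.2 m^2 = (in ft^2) 1983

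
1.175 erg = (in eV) 7.334e+11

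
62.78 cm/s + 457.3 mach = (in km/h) 5.606e+05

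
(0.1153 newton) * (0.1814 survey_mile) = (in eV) 2.101e+20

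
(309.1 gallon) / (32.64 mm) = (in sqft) 385.9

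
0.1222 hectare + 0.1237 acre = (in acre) 0.4257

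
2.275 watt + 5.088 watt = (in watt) 7.363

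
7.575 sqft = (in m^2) 0.7037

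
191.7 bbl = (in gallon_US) 8051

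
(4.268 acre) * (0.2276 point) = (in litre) 1387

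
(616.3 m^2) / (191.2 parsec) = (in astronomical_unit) 6.983e-28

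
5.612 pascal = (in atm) 5.539e-05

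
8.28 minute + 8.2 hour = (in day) 0.3474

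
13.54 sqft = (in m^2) 1.258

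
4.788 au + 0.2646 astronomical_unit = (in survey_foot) 2.48e+12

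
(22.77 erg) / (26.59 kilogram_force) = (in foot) 2.865e-08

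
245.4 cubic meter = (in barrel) 1544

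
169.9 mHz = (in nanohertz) 1.699e+08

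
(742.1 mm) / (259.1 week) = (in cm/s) 4.736e-07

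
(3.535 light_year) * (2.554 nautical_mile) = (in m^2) 1.582e+20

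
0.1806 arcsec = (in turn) 1.394e-07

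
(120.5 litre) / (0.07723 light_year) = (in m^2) 1.649e-16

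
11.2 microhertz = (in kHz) 1.12e-08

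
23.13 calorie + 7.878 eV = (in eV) 6.04e+20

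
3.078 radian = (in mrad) 3078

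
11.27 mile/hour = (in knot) 9.793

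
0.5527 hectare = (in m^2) 5527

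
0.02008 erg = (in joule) 2.008e-09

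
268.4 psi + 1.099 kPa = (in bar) 18.52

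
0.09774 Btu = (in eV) 6.436e+20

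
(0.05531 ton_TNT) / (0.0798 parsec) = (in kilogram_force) 9.583e-09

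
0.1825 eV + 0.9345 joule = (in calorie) 0.2234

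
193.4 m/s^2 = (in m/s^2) 193.4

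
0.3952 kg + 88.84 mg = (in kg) 0.3953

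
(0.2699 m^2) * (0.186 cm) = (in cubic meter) 0.000502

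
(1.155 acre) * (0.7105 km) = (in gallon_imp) 7.305e+08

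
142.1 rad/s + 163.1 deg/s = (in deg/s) 8305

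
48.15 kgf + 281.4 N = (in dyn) 7.536e+07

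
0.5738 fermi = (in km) 5.738e-19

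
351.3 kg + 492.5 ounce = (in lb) 805.3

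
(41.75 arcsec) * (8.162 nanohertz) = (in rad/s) 1.652e-12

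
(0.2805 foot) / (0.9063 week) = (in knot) 3.032e-07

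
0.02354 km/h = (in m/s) 0.006539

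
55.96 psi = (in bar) 3.858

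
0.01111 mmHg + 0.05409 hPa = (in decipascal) 68.9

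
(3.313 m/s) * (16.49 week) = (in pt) 9.366e+10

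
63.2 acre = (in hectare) 25.58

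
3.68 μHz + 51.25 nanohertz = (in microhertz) 3.731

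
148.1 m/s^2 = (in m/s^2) 148.1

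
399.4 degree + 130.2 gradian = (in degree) 516.6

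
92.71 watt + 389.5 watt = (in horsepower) 0.6467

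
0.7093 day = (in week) 0.1013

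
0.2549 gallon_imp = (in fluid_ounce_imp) 40.78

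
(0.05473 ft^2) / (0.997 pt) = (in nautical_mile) 0.007806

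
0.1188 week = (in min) 1198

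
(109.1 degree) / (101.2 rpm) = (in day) 2.08e-06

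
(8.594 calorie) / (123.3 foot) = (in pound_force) 0.2151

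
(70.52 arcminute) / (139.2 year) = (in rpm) 4.462e-11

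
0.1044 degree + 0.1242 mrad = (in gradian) 0.1239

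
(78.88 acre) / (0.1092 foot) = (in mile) 5959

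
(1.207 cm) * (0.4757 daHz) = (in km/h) 0.2067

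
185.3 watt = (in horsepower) 0.2485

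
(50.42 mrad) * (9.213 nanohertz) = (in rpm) 4.436e-09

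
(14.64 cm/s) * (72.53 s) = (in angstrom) 1.062e+11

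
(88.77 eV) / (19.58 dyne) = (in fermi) 72.64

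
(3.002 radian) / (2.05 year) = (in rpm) 4.434e-07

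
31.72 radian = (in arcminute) 1.09e+05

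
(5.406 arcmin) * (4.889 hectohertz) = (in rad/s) 0.7688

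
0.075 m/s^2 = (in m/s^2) 0.075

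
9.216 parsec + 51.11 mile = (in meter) 2.844e+17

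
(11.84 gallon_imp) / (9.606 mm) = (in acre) 0.001385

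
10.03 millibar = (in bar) 0.01003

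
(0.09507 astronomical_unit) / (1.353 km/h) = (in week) 6.257e+04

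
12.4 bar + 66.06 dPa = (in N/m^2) 1.24e+06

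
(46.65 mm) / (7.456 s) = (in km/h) 0.02252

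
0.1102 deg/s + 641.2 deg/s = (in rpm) 106.9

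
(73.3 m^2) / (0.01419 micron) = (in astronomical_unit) 0.03453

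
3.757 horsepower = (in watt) 2802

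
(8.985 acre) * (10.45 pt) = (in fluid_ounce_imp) 4.718e+06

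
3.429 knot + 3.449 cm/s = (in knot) 3.496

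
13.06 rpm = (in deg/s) 78.36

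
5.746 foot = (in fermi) 1.751e+15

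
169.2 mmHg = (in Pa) 2.256e+04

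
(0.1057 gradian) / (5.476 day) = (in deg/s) 2.011e-07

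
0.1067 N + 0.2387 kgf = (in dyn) 2.448e+05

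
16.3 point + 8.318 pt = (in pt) 24.62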